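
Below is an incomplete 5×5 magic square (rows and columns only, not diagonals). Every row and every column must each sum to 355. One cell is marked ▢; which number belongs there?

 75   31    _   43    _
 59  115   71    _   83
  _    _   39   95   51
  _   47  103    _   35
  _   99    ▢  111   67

55

Row 2: 59 + 115 + 71 + 83 + ? = 355, so (2,4) = 27.
Column 2: 31 + 115 + 47 + 99 + ? = 355, so (3,2) = 63.
Column 4 needs 355; the known cells sum to 276, so (4,4) = 79.
Column 5 must total 355; the given cells sum to 236, so (1,5) = 119.
Row 1: 75 + 31 + 43 + 119 + ? = 355, so (1,3) = 87.
The remaining cell in row 3 is (3,1) = 355 − 248 = 107.
Row 4 must total 355; the given cells sum to 264, so (4,1) = 91.
Using column 1: 75 + 59 + 107 + 91 + ? → (5,1) = 355 − 332 = 23.
Column 3: 87 + 71 + 39 + 103 + ? = 355, so (5,3) = 55.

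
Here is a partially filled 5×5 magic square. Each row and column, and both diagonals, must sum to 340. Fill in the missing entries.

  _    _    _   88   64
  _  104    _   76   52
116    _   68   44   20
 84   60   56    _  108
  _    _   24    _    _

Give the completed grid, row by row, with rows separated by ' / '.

40 36 112 88 64 / 28 104 80 76 52 / 116 92 68 44 20 / 84 60 56 32 108 / 72 48 24 100 96

From row 3, 340 − (116 + 68 + 44 + 20) gives (3,2) = 92.
Row 4 must total 340; the given cells sum to 308, so (4,4) = 32.
From column 4, 340 − (88 + 76 + 44 + 32) gives (5,4) = 100.
Using column 5: 64 + 52 + 20 + 108 + ? → (5,5) = 340 − 244 = 96.
The remaining cell in main diagonal is (1,1) = 340 − 300 = 40.
Anti-diagonal must total 340; the given cells sum to 268, so (5,1) = 72.
Row 5 must total 340; the given cells sum to 292, so (5,2) = 48.
From column 1, 340 − (40 + 116 + 84 + 72) gives (2,1) = 28.
Column 2 needs 340; the known cells sum to 304, so (1,2) = 36.
From row 1, 340 − (40 + 36 + 88 + 64) gives (1,3) = 112.
From row 2, 340 − (28 + 104 + 76 + 52) gives (2,3) = 80.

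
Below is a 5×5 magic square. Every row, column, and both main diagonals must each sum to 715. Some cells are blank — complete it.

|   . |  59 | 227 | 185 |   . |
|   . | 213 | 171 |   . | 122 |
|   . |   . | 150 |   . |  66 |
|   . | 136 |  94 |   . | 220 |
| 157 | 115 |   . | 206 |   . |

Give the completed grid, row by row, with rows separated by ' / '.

101 59 227 185 143 / 80 213 171 129 122 / 199 192 150 108 66 / 178 136 94 87 220 / 157 115 73 206 164

Column 2: 59 + 213 + 136 + 115 + ? = 715, so (3,2) = 192.
Column 3: 227 + 171 + 150 + 94 + ? = 715, so (5,3) = 73.
The remaining cell in row 5 is (5,5) = 715 − 551 = 164.
Using column 5: 122 + 66 + 220 + 164 + ? → (1,5) = 715 − 572 = 143.
Anti-diagonal must total 715; the given cells sum to 586, so (2,4) = 129.
Using row 1: 59 + 227 + 185 + 143 + ? → (1,1) = 715 − 614 = 101.
From row 2, 715 − (213 + 171 + 129 + 122) gives (2,1) = 80.
Main diagonal needs 715; the known cells sum to 628, so (4,4) = 87.
Row 4: 136 + 94 + 87 + 220 + ? = 715, so (4,1) = 178.
The remaining cell in column 1 is (3,1) = 715 − 516 = 199.
Column 4 must total 715; the given cells sum to 607, so (3,4) = 108.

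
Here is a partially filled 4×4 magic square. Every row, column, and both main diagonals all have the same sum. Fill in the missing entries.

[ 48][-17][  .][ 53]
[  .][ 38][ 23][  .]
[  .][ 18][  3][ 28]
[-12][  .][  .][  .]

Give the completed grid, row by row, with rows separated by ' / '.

Anti-diagonal is already complete: 53 + 23 + 18 + -12 = 82, so that is the magic constant.
Row 1 must total 82; the given cells sum to 84, so (1,3) = -2.
Row 3 needs 82; the known cells sum to 49, so (3,1) = 33.
Using column 1: 48 + 33 + (-12) + ? → (2,1) = 82 − 69 = 13.
From column 2, 82 − (-17 + 38 + 18) gives (4,2) = 43.
Column 3: -2 + 23 + 3 + ? = 82, so (4,3) = 58.
Main diagonal must total 82; the given cells sum to 89, so (4,4) = -7.
From row 2, 82 − (13 + 38 + 23) gives (2,4) = 8.

48 -17 -2 53 / 13 38 23 8 / 33 18 3 28 / -12 43 58 -7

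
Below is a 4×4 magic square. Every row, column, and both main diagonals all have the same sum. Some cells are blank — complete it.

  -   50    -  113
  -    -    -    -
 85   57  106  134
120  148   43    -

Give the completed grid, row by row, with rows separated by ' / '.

78 50 141 113 / 99 127 92 64 / 85 57 106 134 / 120 148 43 71

Row 3 is already complete: 85 + 57 + 106 + 134 = 382, so that is the magic constant.
The remaining cell in row 4 is (4,4) = 382 − 311 = 71.
Using column 2: 50 + 57 + 148 + ? → (2,2) = 382 − 255 = 127.
Column 4: 113 + 134 + 71 + ? = 382, so (2,4) = 64.
Main diagonal must total 382; the given cells sum to 304, so (1,1) = 78.
The remaining cell in anti-diagonal is (2,3) = 382 − 290 = 92.
The remaining cell in row 1 is (1,3) = 382 − 241 = 141.
Row 2 must total 382; the given cells sum to 283, so (2,1) = 99.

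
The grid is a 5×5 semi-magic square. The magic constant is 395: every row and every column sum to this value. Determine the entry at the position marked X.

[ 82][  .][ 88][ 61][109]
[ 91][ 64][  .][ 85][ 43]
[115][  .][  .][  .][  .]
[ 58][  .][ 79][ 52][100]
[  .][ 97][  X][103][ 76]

Row 1 needs 395; the known cells sum to 340, so (1,2) = 55.
Row 2 must total 395; the given cells sum to 283, so (2,3) = 112.
Row 4 needs 395; the known cells sum to 289, so (4,2) = 106.
Column 1 must total 395; the given cells sum to 346, so (5,1) = 49.
Column 2: 55 + 64 + 106 + 97 + ? = 395, so (3,2) = 73.
Column 4: 61 + 85 + 52 + 103 + ? = 395, so (3,4) = 94.
Column 5: 109 + 43 + 100 + 76 + ? = 395, so (3,5) = 67.
Row 3 must total 395; the given cells sum to 349, so (3,3) = 46.
Row 5 must total 395; the given cells sum to 325, so (5,3) = 70.

70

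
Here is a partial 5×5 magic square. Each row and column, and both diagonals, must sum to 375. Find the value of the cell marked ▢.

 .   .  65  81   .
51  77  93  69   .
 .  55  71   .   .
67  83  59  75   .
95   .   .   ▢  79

53

Using row 2: 51 + 77 + 93 + 69 + ? → (2,5) = 375 − 290 = 85.
Row 4: 67 + 83 + 59 + 75 + ? = 375, so (4,5) = 91.
From column 3, 375 − (65 + 93 + 71 + 59) gives (5,3) = 87.
Main diagonal: 77 + 71 + 75 + 79 + ? = 375, so (1,1) = 73.
Anti-diagonal: 69 + 71 + 83 + 95 + ? = 375, so (1,5) = 57.
Row 1 needs 375; the known cells sum to 276, so (1,2) = 99.
Column 1: 73 + 51 + 67 + 95 + ? = 375, so (3,1) = 89.
Using column 2: 99 + 77 + 55 + 83 + ? → (5,2) = 375 − 314 = 61.
Column 5 must total 375; the given cells sum to 312, so (3,5) = 63.
From row 3, 375 − (89 + 55 + 71 + 63) gives (3,4) = 97.
Using row 5: 95 + 61 + 87 + 79 + ? → (5,4) = 375 − 322 = 53.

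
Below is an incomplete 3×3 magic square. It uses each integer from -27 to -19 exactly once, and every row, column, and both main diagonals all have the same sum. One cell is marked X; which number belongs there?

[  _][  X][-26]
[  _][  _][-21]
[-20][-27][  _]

The entries are -27 through -19, which sum to -207, so each line sums to -207/3 = -69.
Using row 3: -20 + (-27) + ? → (3,3) = -69 − (-47) = -22.
Anti-diagonal needs -69; the known cells sum to -46, so (2,2) = -23.
From row 2, -69 − (-23 + (-21)) gives (2,1) = -25.
The remaining cell in column 1 is (1,1) = -69 − (-45) = -24.
Column 2: -23 + (-27) + ? = -69, so (1,2) = -19.

-19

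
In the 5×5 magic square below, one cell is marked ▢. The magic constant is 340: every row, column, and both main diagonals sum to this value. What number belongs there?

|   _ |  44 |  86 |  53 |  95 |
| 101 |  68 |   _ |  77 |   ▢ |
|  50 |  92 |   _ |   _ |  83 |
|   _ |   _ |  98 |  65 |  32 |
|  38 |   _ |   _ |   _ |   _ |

Using row 1: 44 + 86 + 53 + 95 + ? → (1,1) = 340 − 278 = 62.
Using column 1: 62 + 101 + 50 + 38 + ? → (4,1) = 340 − 251 = 89.
Using row 4: 89 + 98 + 65 + 32 + ? → (4,2) = 340 − 284 = 56.
Column 2 must total 340; the given cells sum to 260, so (5,2) = 80.
Anti-diagonal must total 340; the given cells sum to 266, so (3,3) = 74.
Row 3: 50 + 92 + 74 + 83 + ? = 340, so (3,4) = 41.
From column 4, 340 − (53 + 77 + 41 + 65) gives (5,4) = 104.
Main diagonal needs 340; the known cells sum to 269, so (5,5) = 71.
The remaining cell in row 5 is (5,3) = 340 − 293 = 47.
The remaining cell in column 3 is (2,3) = 340 − 305 = 35.
Column 5 needs 340; the known cells sum to 281, so (2,5) = 59.

59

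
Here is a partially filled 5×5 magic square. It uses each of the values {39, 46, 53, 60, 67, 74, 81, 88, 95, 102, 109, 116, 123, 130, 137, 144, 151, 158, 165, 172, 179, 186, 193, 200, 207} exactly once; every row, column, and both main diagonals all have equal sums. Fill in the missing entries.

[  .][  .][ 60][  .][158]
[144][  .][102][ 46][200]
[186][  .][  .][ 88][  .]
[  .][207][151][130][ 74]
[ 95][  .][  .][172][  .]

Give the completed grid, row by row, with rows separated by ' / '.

137 81 60 179 158 / 144 123 102 46 200 / 186 165 109 88 67 / 53 207 151 130 74 / 95 39 193 172 116

The 25 entries sum to 3075, so each line sums to 3075/5 = 615.
Row 2 needs 615; the known cells sum to 492, so (2,2) = 123.
Using row 4: 207 + 151 + 130 + 74 + ? → (4,1) = 615 − 562 = 53.
Using column 1: 144 + 186 + 53 + 95 + ? → (1,1) = 615 − 478 = 137.
Column 4: 46 + 88 + 130 + 172 + ? = 615, so (1,4) = 179.
Using anti-diagonal: 158 + 46 + 207 + 95 + ? → (3,3) = 615 − 506 = 109.
Using row 1: 137 + 60 + 179 + 158 + ? → (1,2) = 615 − 534 = 81.
Column 3: 60 + 102 + 109 + 151 + ? = 615, so (5,3) = 193.
From main diagonal, 615 − (137 + 123 + 109 + 130) gives (5,5) = 116.
Row 5 needs 615; the known cells sum to 576, so (5,2) = 39.
Column 2: 81 + 123 + 207 + 39 + ? = 615, so (3,2) = 165.
Column 5: 158 + 200 + 74 + 116 + ? = 615, so (3,5) = 67.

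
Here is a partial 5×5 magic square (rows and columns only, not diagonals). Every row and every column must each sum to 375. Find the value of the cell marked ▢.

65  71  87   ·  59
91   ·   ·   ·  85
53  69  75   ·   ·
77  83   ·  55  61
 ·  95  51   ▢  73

67

Using row 1: 65 + 71 + 87 + 59 + ? → (1,4) = 375 − 282 = 93.
From row 4, 375 − (77 + 83 + 55 + 61) gives (4,3) = 99.
Column 1 must total 375; the given cells sum to 286, so (5,1) = 89.
Column 2 needs 375; the known cells sum to 318, so (2,2) = 57.
The remaining cell in column 3 is (2,3) = 375 − 312 = 63.
From column 5, 375 − (59 + 85 + 61 + 73) gives (3,5) = 97.
Row 2: 91 + 57 + 63 + 85 + ? = 375, so (2,4) = 79.
Row 3: 53 + 69 + 75 + 97 + ? = 375, so (3,4) = 81.
The remaining cell in row 5 is (5,4) = 375 − 308 = 67.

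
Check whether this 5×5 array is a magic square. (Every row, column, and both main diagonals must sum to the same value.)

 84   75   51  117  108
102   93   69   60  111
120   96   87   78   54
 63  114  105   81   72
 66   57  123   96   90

Row 1: 84 + 75 + 51 + 117 + 108 = 435.
Row 2: 102 + 93 + 69 + 60 + 111 = 435.
Row 3: 120 + 96 + 87 + 78 + 54 = 435.
Row 4: 63 + 114 + 105 + 81 + 72 = 435.
Row 5: 66 + 57 + 123 + 96 + 90 = 432.
Column 1: 84 + 102 + 120 + 63 + 66 = 435.
Column 2: 75 + 93 + 96 + 114 + 57 = 435.
Column 3: 51 + 69 + 87 + 105 + 123 = 435.
Column 4: 117 + 60 + 78 + 81 + 96 = 432.
Column 5: 108 + 111 + 54 + 72 + 90 = 435.
Main diagonal: 84 + 93 + 87 + 81 + 90 = 435.
Anti-diagonal: 108 + 60 + 87 + 114 + 66 = 435.

No — anti-diagonal sums to 435 but row 5 sums to 432.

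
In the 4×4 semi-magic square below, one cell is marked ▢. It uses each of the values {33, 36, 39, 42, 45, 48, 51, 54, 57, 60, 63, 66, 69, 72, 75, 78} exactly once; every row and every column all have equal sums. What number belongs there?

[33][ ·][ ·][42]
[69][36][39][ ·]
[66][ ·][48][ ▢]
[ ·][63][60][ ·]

57

The 16 entries sum to 888, so each line sums to 888/4 = 222.
Row 2 needs 222; the known cells sum to 144, so (2,4) = 78.
Using column 1: 33 + 69 + 66 + ? → (4,1) = 222 − 168 = 54.
From column 3, 222 − (39 + 48 + 60) gives (1,3) = 75.
Row 1: 33 + 75 + 42 + ? = 222, so (1,2) = 72.
Row 4: 54 + 63 + 60 + ? = 222, so (4,4) = 45.
Column 2 must total 222; the given cells sum to 171, so (3,2) = 51.
From column 4, 222 − (42 + 78 + 45) gives (3,4) = 57.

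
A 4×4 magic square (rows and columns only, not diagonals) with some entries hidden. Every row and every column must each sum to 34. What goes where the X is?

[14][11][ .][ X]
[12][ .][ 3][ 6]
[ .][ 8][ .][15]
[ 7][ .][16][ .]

4

Using row 2: 12 + 3 + 6 + ? → (2,2) = 34 − 21 = 13.
Column 1: 14 + 12 + 7 + ? = 34, so (3,1) = 1.
Column 2: 11 + 13 + 8 + ? = 34, so (4,2) = 2.
Using row 3: 1 + 8 + 15 + ? → (3,3) = 34 − 24 = 10.
Using row 4: 7 + 2 + 16 + ? → (4,4) = 34 − 25 = 9.
Using column 3: 3 + 10 + 16 + ? → (1,3) = 34 − 29 = 5.
Using column 4: 6 + 15 + 9 + ? → (1,4) = 34 − 30 = 4.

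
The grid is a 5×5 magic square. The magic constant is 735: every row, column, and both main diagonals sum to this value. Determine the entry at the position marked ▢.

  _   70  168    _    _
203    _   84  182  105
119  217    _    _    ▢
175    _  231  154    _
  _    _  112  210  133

196

From row 2, 735 − (203 + 84 + 182 + 105) gives (2,2) = 161.
Column 3 must total 735; the given cells sum to 595, so (3,3) = 140.
Using main diagonal: 161 + 140 + 154 + 133 + ? → (1,1) = 735 − 588 = 147.
The remaining cell in column 1 is (5,1) = 735 − 644 = 91.
Row 5: 91 + 112 + 210 + 133 + ? = 735, so (5,2) = 189.
Column 2 must total 735; the given cells sum to 637, so (4,2) = 98.
Anti-diagonal: 182 + 140 + 98 + 91 + ? = 735, so (1,5) = 224.
Using row 1: 147 + 70 + 168 + 224 + ? → (1,4) = 735 − 609 = 126.
Using row 4: 175 + 98 + 231 + 154 + ? → (4,5) = 735 − 658 = 77.
The remaining cell in column 4 is (3,4) = 735 − 672 = 63.
The remaining cell in column 5 is (3,5) = 735 − 539 = 196.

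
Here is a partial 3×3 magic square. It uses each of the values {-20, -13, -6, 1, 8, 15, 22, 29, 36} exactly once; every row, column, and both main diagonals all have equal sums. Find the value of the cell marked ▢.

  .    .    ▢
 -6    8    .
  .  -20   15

The 9 entries sum to 72, so each line sums to 72/3 = 24.
Row 2 needs 24; the known cells sum to 2, so (2,3) = 22.
From row 3, 24 − (-20 + 15) gives (3,1) = 29.
Using column 1: -6 + 29 + ? → (1,1) = 24 − 23 = 1.
The remaining cell in column 2 is (1,2) = 24 − (-12) = 36.
Column 3 must total 24; the given cells sum to 37, so (1,3) = -13.

-13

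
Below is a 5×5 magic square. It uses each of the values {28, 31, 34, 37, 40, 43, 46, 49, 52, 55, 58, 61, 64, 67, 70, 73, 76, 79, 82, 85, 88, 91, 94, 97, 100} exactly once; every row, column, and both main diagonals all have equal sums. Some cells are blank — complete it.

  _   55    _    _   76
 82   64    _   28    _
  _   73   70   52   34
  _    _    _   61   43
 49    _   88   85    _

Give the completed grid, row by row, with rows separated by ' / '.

58 55 37 94 76 / 82 64 46 28 100 / 91 73 70 52 34 / 40 97 79 61 43 / 49 31 88 85 67

The 25 entries sum to 1600, so each line sums to 1600/5 = 320.
Using row 3: 73 + 70 + 52 + 34 + ? → (3,1) = 320 − 229 = 91.
Column 4 must total 320; the given cells sum to 226, so (1,4) = 94.
From anti-diagonal, 320 − (76 + 28 + 70 + 49) gives (4,2) = 97.
Using column 2: 55 + 64 + 73 + 97 + ? → (5,2) = 320 − 289 = 31.
From row 5, 320 − (49 + 31 + 88 + 85) gives (5,5) = 67.
The remaining cell in column 5 is (2,5) = 320 − 220 = 100.
Main diagonal needs 320; the known cells sum to 262, so (1,1) = 58.
The remaining cell in row 1 is (1,3) = 320 − 283 = 37.
The remaining cell in row 2 is (2,3) = 320 − 274 = 46.
Column 1 must total 320; the given cells sum to 280, so (4,1) = 40.
The remaining cell in column 3 is (4,3) = 320 − 241 = 79.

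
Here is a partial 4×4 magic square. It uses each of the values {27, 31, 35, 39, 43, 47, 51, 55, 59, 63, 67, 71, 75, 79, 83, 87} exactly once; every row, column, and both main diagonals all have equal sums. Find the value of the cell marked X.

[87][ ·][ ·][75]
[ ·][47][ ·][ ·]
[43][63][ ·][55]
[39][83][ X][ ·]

79

The 16 entries sum to 912, so each line sums to 912/4 = 228.
The remaining cell in row 3 is (3,3) = 228 − 161 = 67.
Using column 1: 87 + 43 + 39 + ? → (2,1) = 228 − 169 = 59.
Column 2 needs 228; the known cells sum to 193, so (1,2) = 35.
Main diagonal needs 228; the known cells sum to 201, so (4,4) = 27.
Using anti-diagonal: 75 + 63 + 39 + ? → (2,3) = 228 − 177 = 51.
From row 1, 228 − (87 + 35 + 75) gives (1,3) = 31.
From row 2, 228 − (59 + 47 + 51) gives (2,4) = 71.
From row 4, 228 − (39 + 83 + 27) gives (4,3) = 79.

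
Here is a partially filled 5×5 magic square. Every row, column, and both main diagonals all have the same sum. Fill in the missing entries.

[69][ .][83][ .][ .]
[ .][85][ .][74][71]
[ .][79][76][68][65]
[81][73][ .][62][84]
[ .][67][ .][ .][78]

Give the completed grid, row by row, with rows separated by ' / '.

69 66 83 80 72 / 63 85 77 74 71 / 82 79 76 68 65 / 81 73 70 62 84 / 75 67 64 86 78

Main diagonal is already complete: 69 + 85 + 76 + 62 + 78 = 370, so that is the magic constant.
Row 3: 79 + 76 + 68 + 65 + ? = 370, so (3,1) = 82.
Row 4: 81 + 73 + 62 + 84 + ? = 370, so (4,3) = 70.
Using column 2: 85 + 79 + 73 + 67 + ? → (1,2) = 370 − 304 = 66.
From column 5, 370 − (71 + 65 + 84 + 78) gives (1,5) = 72.
From anti-diagonal, 370 − (72 + 74 + 76 + 73) gives (5,1) = 75.
Row 1 must total 370; the given cells sum to 290, so (1,4) = 80.
The remaining cell in column 1 is (2,1) = 370 − 307 = 63.
Column 4 needs 370; the known cells sum to 284, so (5,4) = 86.
The remaining cell in row 2 is (2,3) = 370 − 293 = 77.
Row 5 needs 370; the known cells sum to 306, so (5,3) = 64.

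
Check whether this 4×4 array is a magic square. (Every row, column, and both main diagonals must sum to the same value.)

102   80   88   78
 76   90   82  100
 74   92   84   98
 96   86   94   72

Yes

Row 1: 102 + 80 + 88 + 78 = 348.
Row 2: 76 + 90 + 82 + 100 = 348.
Row 3: 74 + 92 + 84 + 98 = 348.
Row 4: 96 + 86 + 94 + 72 = 348.
Column 1: 102 + 76 + 74 + 96 = 348.
Column 2: 80 + 90 + 92 + 86 = 348.
Column 3: 88 + 82 + 84 + 94 = 348.
Column 4: 78 + 100 + 98 + 72 = 348.
Main diagonal: 102 + 90 + 84 + 72 = 348.
Anti-diagonal: 78 + 82 + 92 + 96 = 348.
All lines sum to 348.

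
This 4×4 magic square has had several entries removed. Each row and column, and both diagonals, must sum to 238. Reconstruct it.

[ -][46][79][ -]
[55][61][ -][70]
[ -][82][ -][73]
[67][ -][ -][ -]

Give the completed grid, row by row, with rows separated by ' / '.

From row 2, 238 − (55 + 61 + 70) gives (2,3) = 52.
From column 2, 238 − (46 + 61 + 82) gives (4,2) = 49.
Anti-diagonal needs 238; the known cells sum to 201, so (1,4) = 37.
Row 1 must total 238; the given cells sum to 162, so (1,1) = 76.
From column 1, 238 − (76 + 55 + 67) gives (3,1) = 40.
Using column 4: 37 + 70 + 73 + ? → (4,4) = 238 − 180 = 58.
Main diagonal: 76 + 61 + 58 + ? = 238, so (3,3) = 43.
Row 4 needs 238; the known cells sum to 174, so (4,3) = 64.

76 46 79 37 / 55 61 52 70 / 40 82 43 73 / 67 49 64 58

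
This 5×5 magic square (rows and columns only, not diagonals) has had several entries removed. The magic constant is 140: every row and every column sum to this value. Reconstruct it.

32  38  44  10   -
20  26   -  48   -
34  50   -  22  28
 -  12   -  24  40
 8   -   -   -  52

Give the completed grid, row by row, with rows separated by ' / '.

From row 1, 140 − (32 + 38 + 44 + 10) gives (1,5) = 16.
Row 3 needs 140; the known cells sum to 134, so (3,3) = 6.
Using column 1: 32 + 20 + 34 + 8 + ? → (4,1) = 140 − 94 = 46.
Column 2 must total 140; the given cells sum to 126, so (5,2) = 14.
Column 4: 10 + 48 + 22 + 24 + ? = 140, so (5,4) = 36.
From column 5, 140 − (16 + 28 + 40 + 52) gives (2,5) = 4.
From row 2, 140 − (20 + 26 + 48 + 4) gives (2,3) = 42.
Using row 4: 46 + 12 + 24 + 40 + ? → (4,3) = 140 − 122 = 18.
Row 5: 8 + 14 + 36 + 52 + ? = 140, so (5,3) = 30.

32 38 44 10 16 / 20 26 42 48 4 / 34 50 6 22 28 / 46 12 18 24 40 / 8 14 30 36 52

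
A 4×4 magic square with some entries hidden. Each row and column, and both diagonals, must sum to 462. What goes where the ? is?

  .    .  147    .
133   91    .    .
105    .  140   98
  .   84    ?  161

Row 3: 105 + 140 + 98 + ? = 462, so (3,2) = 119.
Using column 2: 91 + 119 + 84 + ? → (1,2) = 462 − 294 = 168.
From main diagonal, 462 − (91 + 140 + 161) gives (1,1) = 70.
The remaining cell in row 1 is (1,4) = 462 − 385 = 77.
The remaining cell in column 1 is (4,1) = 462 − 308 = 154.
Using column 4: 77 + 98 + 161 + ? → (2,4) = 462 − 336 = 126.
Anti-diagonal: 77 + 119 + 154 + ? = 462, so (2,3) = 112.
Using row 4: 154 + 84 + 161 + ? → (4,3) = 462 − 399 = 63.

63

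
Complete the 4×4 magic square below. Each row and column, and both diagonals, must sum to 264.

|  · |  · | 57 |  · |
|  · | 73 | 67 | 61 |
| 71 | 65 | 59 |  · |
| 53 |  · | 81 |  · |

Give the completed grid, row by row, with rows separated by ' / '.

77 51 57 79 / 63 73 67 61 / 71 65 59 69 / 53 75 81 55

From row 2, 264 − (73 + 67 + 61) gives (2,1) = 63.
The remaining cell in row 3 is (3,4) = 264 − 195 = 69.
Column 1 needs 264; the known cells sum to 187, so (1,1) = 77.
The remaining cell in main diagonal is (4,4) = 264 − 209 = 55.
Anti-diagonal must total 264; the given cells sum to 185, so (1,4) = 79.
Row 1 must total 264; the given cells sum to 213, so (1,2) = 51.
Row 4: 53 + 81 + 55 + ? = 264, so (4,2) = 75.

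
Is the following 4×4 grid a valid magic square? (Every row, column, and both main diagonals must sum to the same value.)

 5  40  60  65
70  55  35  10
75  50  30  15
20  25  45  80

Row 1: 5 + 40 + 60 + 65 = 170.
Row 2: 70 + 55 + 35 + 10 = 170.
Row 3: 75 + 50 + 30 + 15 = 170.
Row 4: 20 + 25 + 45 + 80 = 170.
Column 1: 5 + 70 + 75 + 20 = 170.
Column 2: 40 + 55 + 50 + 25 = 170.
Column 3: 60 + 35 + 30 + 45 = 170.
Column 4: 65 + 10 + 15 + 80 = 170.
Main diagonal: 5 + 55 + 30 + 80 = 170.
Anti-diagonal: 65 + 35 + 50 + 20 = 170.
All lines sum to 170.

Yes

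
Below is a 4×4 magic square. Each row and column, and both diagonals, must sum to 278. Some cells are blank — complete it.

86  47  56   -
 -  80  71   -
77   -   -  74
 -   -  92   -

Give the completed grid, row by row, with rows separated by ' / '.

86 47 56 89 / 65 80 71 62 / 77 68 59 74 / 50 83 92 53

The remaining cell in row 1 is (1,4) = 278 − 189 = 89.
Column 3: 56 + 71 + 92 + ? = 278, so (3,3) = 59.
The remaining cell in main diagonal is (4,4) = 278 − 225 = 53.
Row 3 must total 278; the given cells sum to 210, so (3,2) = 68.
Column 2 needs 278; the known cells sum to 195, so (4,2) = 83.
The remaining cell in column 4 is (2,4) = 278 − 216 = 62.
Anti-diagonal: 89 + 71 + 68 + ? = 278, so (4,1) = 50.
From row 2, 278 − (80 + 71 + 62) gives (2,1) = 65.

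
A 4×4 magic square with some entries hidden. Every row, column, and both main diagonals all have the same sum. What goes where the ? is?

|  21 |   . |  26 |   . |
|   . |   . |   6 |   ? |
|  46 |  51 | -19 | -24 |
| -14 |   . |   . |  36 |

31

Row 3 is complete and sums to 54; that is the magic constant.
Column 1 must total 54; the given cells sum to 53, so (2,1) = 1.
Column 3 needs 54; the known cells sum to 13, so (4,3) = 41.
From main diagonal, 54 − (21 + (-19) + 36) gives (2,2) = 16.
Anti-diagonal must total 54; the given cells sum to 43, so (1,4) = 11.
Using row 1: 21 + 26 + 11 + ? → (1,2) = 54 − 58 = -4.
The remaining cell in row 2 is (2,4) = 54 − 23 = 31.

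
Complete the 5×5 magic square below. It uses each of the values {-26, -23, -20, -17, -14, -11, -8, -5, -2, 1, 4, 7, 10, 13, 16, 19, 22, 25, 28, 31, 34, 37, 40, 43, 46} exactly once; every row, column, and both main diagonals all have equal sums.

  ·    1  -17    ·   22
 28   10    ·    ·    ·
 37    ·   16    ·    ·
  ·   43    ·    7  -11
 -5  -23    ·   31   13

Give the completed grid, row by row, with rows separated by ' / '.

The 25 entries sum to 250, so each line sums to 250/5 = 50.
From row 5, 50 − (-5 + (-23) + 31 + 13) gives (5,3) = 34.
Column 2 needs 50; the known cells sum to 31, so (3,2) = 19.
Main diagonal needs 50; the known cells sum to 46, so (1,1) = 4.
Using anti-diagonal: 22 + 16 + 43 + (-5) + ? → (2,4) = 50 − 76 = -26.
From row 1, 50 − (4 + 1 + (-17) + 22) gives (1,4) = 40.
From column 1, 50 − (4 + 28 + 37 + (-5)) gives (4,1) = -14.
Column 4 must total 50; the given cells sum to 52, so (3,4) = -2.
Using row 3: 37 + 19 + 16 + (-2) + ? → (3,5) = 50 − 70 = -20.
Row 4: -14 + 43 + 7 + (-11) + ? = 50, so (4,3) = 25.
From column 3, 50 − (-17 + 16 + 25 + 34) gives (2,3) = -8.
The remaining cell in column 5 is (2,5) = 50 − 4 = 46.

4 1 -17 40 22 / 28 10 -8 -26 46 / 37 19 16 -2 -20 / -14 43 25 7 -11 / -5 -23 34 31 13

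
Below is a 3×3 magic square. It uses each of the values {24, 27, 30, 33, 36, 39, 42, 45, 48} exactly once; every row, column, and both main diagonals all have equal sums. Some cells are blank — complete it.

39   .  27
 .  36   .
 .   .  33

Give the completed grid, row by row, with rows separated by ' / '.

39 42 27 / 24 36 48 / 45 30 33

The 9 entries sum to 324, so each line sums to 324/3 = 108.
Row 1: 39 + 27 + ? = 108, so (1,2) = 42.
The remaining cell in column 2 is (3,2) = 108 − 78 = 30.
Column 3: 27 + 33 + ? = 108, so (2,3) = 48.
Anti-diagonal: 27 + 36 + ? = 108, so (3,1) = 45.
Row 2: 36 + 48 + ? = 108, so (2,1) = 24.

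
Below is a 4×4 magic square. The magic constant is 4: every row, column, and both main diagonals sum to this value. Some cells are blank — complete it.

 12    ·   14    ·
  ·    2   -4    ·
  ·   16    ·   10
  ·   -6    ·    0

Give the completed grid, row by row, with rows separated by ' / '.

12 -8 14 -14 / -2 2 -4 8 / -12 16 -10 10 / 6 -6 4 0

From column 2, 4 − (2 + 16 + (-6)) gives (1,2) = -8.
Main diagonal needs 4; the known cells sum to 14, so (3,3) = -10.
Row 1 must total 4; the given cells sum to 18, so (1,4) = -14.
From row 3, 4 − (16 + (-10) + 10) gives (3,1) = -12.
From column 3, 4 − (14 + (-4) + (-10)) gives (4,3) = 4.
Column 4: -14 + 10 + 0 + ? = 4, so (2,4) = 8.
Anti-diagonal: -14 + (-4) + 16 + ? = 4, so (4,1) = 6.
From row 2, 4 − (2 + (-4) + 8) gives (2,1) = -2.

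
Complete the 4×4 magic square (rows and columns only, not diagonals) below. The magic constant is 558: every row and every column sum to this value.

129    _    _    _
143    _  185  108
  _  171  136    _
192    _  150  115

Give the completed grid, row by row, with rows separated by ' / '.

Using row 2: 143 + 185 + 108 + ? → (2,2) = 558 − 436 = 122.
From row 4, 558 − (192 + 150 + 115) gives (4,2) = 101.
Using column 1: 129 + 143 + 192 + ? → (3,1) = 558 − 464 = 94.
Column 2 needs 558; the known cells sum to 394, so (1,2) = 164.
Column 3 must total 558; the given cells sum to 471, so (1,3) = 87.
Row 1 needs 558; the known cells sum to 380, so (1,4) = 178.
Using row 3: 94 + 171 + 136 + ? → (3,4) = 558 − 401 = 157.

129 164 87 178 / 143 122 185 108 / 94 171 136 157 / 192 101 150 115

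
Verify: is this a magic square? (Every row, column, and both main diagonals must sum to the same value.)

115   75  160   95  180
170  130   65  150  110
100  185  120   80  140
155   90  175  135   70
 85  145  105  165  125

Yes

Row 1: 115 + 75 + 160 + 95 + 180 = 625.
Row 2: 170 + 130 + 65 + 150 + 110 = 625.
Row 3: 100 + 185 + 120 + 80 + 140 = 625.
Row 4: 155 + 90 + 175 + 135 + 70 = 625.
Row 5: 85 + 145 + 105 + 165 + 125 = 625.
Column 1: 115 + 170 + 100 + 155 + 85 = 625.
Column 2: 75 + 130 + 185 + 90 + 145 = 625.
Column 3: 160 + 65 + 120 + 175 + 105 = 625.
Column 4: 95 + 150 + 80 + 135 + 165 = 625.
Column 5: 180 + 110 + 140 + 70 + 125 = 625.
Main diagonal: 115 + 130 + 120 + 135 + 125 = 625.
Anti-diagonal: 180 + 150 + 120 + 90 + 85 = 625.
All lines sum to 625.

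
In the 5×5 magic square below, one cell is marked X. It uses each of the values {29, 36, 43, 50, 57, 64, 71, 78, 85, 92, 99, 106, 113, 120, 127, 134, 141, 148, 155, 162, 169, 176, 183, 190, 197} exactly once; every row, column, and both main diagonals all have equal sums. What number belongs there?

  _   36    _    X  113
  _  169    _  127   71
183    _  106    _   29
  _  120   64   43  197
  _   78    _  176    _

The 25 entries sum to 2825, so each line sums to 2825/5 = 565.
The remaining cell in row 4 is (4,1) = 565 − 424 = 141.
From column 2, 565 − (36 + 169 + 120 + 78) gives (3,2) = 162.
Using column 5: 113 + 71 + 29 + 197 + ? → (5,5) = 565 − 410 = 155.
Main diagonal needs 565; the known cells sum to 473, so (1,1) = 92.
From anti-diagonal, 565 − (113 + 127 + 106 + 120) gives (5,1) = 99.
From row 3, 565 − (183 + 162 + 106 + 29) gives (3,4) = 85.
Row 5 needs 565; the known cells sum to 508, so (5,3) = 57.
Column 1 needs 565; the known cells sum to 515, so (2,1) = 50.
The remaining cell in column 4 is (1,4) = 565 − 431 = 134.

134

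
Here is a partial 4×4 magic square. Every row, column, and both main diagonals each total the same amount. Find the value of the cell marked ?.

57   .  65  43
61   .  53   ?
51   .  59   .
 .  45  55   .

Column 3 is complete and sums to 232; that is the magic constant.
Row 1 must total 232; the given cells sum to 165, so (1,2) = 67.
Column 1 must total 232; the given cells sum to 169, so (4,1) = 63.
From anti-diagonal, 232 − (43 + 53 + 63) gives (3,2) = 73.
From row 3, 232 − (51 + 73 + 59) gives (3,4) = 49.
Row 4: 63 + 45 + 55 + ? = 232, so (4,4) = 69.
The remaining cell in column 2 is (2,2) = 232 − 185 = 47.
Column 4: 43 + 49 + 69 + ? = 232, so (2,4) = 71.

71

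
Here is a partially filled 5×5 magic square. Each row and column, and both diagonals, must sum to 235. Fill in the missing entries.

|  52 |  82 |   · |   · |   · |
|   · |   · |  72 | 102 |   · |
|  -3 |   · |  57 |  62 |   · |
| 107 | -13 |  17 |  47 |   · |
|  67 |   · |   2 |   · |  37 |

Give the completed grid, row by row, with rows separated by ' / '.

52 82 87 -8 22 / 12 42 72 102 7 / -3 27 57 62 92 / 107 -13 17 47 77 / 67 97 2 32 37

From row 4, 235 − (107 + (-13) + 17 + 47) gives (4,5) = 77.
Column 1 must total 235; the given cells sum to 223, so (2,1) = 12.
Using column 3: 72 + 57 + 17 + 2 + ? → (1,3) = 235 − 148 = 87.
Main diagonal must total 235; the given cells sum to 193, so (2,2) = 42.
Anti-diagonal needs 235; the known cells sum to 213, so (1,5) = 22.
From row 1, 235 − (52 + 82 + 87 + 22) gives (1,4) = -8.
Using row 2: 12 + 42 + 72 + 102 + ? → (2,5) = 235 − 228 = 7.
Column 4 needs 235; the known cells sum to 203, so (5,4) = 32.
Column 5: 22 + 7 + 77 + 37 + ? = 235, so (3,5) = 92.
Row 3: -3 + 57 + 62 + 92 + ? = 235, so (3,2) = 27.
Row 5 needs 235; the known cells sum to 138, so (5,2) = 97.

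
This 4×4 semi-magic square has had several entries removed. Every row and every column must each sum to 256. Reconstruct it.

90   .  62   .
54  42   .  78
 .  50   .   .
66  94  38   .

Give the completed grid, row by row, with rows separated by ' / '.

90 70 62 34 / 54 42 82 78 / 46 50 74 86 / 66 94 38 58

Row 2 needs 256; the known cells sum to 174, so (2,3) = 82.
The remaining cell in row 4 is (4,4) = 256 − 198 = 58.
Column 1 needs 256; the known cells sum to 210, so (3,1) = 46.
Column 2 needs 256; the known cells sum to 186, so (1,2) = 70.
Column 3 needs 256; the known cells sum to 182, so (3,3) = 74.
From row 1, 256 − (90 + 70 + 62) gives (1,4) = 34.
Row 3: 46 + 50 + 74 + ? = 256, so (3,4) = 86.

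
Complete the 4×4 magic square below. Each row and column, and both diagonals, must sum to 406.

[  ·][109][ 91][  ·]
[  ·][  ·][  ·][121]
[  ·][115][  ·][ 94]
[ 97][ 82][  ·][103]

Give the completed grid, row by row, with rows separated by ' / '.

118 109 91 88 / 79 100 106 121 / 112 115 85 94 / 97 82 124 103

From row 4, 406 − (97 + 82 + 103) gives (4,3) = 124.
Column 2: 109 + 115 + 82 + ? = 406, so (2,2) = 100.
From column 4, 406 − (121 + 94 + 103) gives (1,4) = 88.
From anti-diagonal, 406 − (88 + 115 + 97) gives (2,3) = 106.
Row 1: 109 + 91 + 88 + ? = 406, so (1,1) = 118.
Row 2 needs 406; the known cells sum to 327, so (2,1) = 79.
Column 1 must total 406; the given cells sum to 294, so (3,1) = 112.
Using column 3: 91 + 106 + 124 + ? → (3,3) = 406 − 321 = 85.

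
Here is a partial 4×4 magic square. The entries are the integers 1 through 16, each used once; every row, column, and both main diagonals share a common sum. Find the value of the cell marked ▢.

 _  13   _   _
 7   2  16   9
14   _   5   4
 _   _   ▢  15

The entries are 1 through 16, which sum to 136, so each line sums to 136/4 = 34.
Row 3 must total 34; the given cells sum to 23, so (3,2) = 11.
From column 2, 34 − (13 + 2 + 11) gives (4,2) = 8.
Column 4: 9 + 4 + 15 + ? = 34, so (1,4) = 6.
Using main diagonal: 2 + 5 + 15 + ? → (1,1) = 34 − 22 = 12.
Anti-diagonal: 6 + 16 + 11 + ? = 34, so (4,1) = 1.
Row 1 must total 34; the given cells sum to 31, so (1,3) = 3.
Row 4: 1 + 8 + 15 + ? = 34, so (4,3) = 10.

10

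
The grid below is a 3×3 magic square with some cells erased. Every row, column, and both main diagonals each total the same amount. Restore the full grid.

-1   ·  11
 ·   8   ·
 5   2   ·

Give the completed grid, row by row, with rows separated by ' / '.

Anti-diagonal is already complete: 11 + 8 + 5 = 24, so that is the magic constant.
Row 1 needs 24; the known cells sum to 10, so (1,2) = 14.
Using row 3: 5 + 2 + ? → (3,3) = 24 − 7 = 17.
Column 1: -1 + 5 + ? = 24, so (2,1) = 20.
Column 3: 11 + 17 + ? = 24, so (2,3) = -4.

-1 14 11 / 20 8 -4 / 5 2 17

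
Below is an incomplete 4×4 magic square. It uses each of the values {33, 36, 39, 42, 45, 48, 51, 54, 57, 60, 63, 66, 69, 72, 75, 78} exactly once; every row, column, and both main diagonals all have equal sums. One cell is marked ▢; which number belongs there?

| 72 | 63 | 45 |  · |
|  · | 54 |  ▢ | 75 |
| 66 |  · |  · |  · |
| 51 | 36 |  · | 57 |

The 16 entries sum to 888, so each line sums to 888/4 = 222.
Using row 1: 72 + 63 + 45 + ? → (1,4) = 222 − 180 = 42.
Row 4 must total 222; the given cells sum to 144, so (4,3) = 78.
Column 1: 72 + 66 + 51 + ? = 222, so (2,1) = 33.
Column 2 must total 222; the given cells sum to 153, so (3,2) = 69.
The remaining cell in column 4 is (3,4) = 222 − 174 = 48.
Main diagonal needs 222; the known cells sum to 183, so (3,3) = 39.
The remaining cell in anti-diagonal is (2,3) = 222 − 162 = 60.

60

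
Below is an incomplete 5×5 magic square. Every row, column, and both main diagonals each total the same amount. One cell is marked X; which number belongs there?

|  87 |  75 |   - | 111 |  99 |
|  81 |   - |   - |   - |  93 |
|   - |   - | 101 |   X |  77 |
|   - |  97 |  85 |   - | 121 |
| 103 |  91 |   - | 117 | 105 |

Column 5 is complete and sums to 495; that is the magic constant.
From row 1, 495 − (87 + 75 + 111 + 99) gives (1,3) = 123.
Row 5 must total 495; the given cells sum to 416, so (5,3) = 79.
Column 3 needs 495; the known cells sum to 388, so (2,3) = 107.
Anti-diagonal must total 495; the given cells sum to 400, so (2,4) = 95.
The remaining cell in row 2 is (2,2) = 495 − 376 = 119.
Column 2 needs 495; the known cells sum to 382, so (3,2) = 113.
Main diagonal must total 495; the given cells sum to 412, so (4,4) = 83.
Row 4: 97 + 85 + 83 + 121 + ? = 495, so (4,1) = 109.
From column 1, 495 − (87 + 81 + 109 + 103) gives (3,1) = 115.
Column 4 must total 495; the given cells sum to 406, so (3,4) = 89.

89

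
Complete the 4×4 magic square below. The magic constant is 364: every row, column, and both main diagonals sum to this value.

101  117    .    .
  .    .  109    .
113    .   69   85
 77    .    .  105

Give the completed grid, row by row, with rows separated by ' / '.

Row 3 must total 364; the given cells sum to 267, so (3,2) = 97.
The remaining cell in column 1 is (2,1) = 364 − 291 = 73.
The remaining cell in main diagonal is (2,2) = 364 − 275 = 89.
The remaining cell in anti-diagonal is (1,4) = 364 − 283 = 81.
Row 1 needs 364; the known cells sum to 299, so (1,3) = 65.
Row 2 must total 364; the given cells sum to 271, so (2,4) = 93.
From column 2, 364 − (117 + 89 + 97) gives (4,2) = 61.
Column 3 needs 364; the known cells sum to 243, so (4,3) = 121.

101 117 65 81 / 73 89 109 93 / 113 97 69 85 / 77 61 121 105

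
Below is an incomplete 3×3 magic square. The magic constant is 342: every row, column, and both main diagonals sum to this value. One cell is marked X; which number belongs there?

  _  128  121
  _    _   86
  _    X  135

100

Row 1 needs 342; the known cells sum to 249, so (1,1) = 93.
Main diagonal: 93 + 135 + ? = 342, so (2,2) = 114.
Anti-diagonal needs 342; the known cells sum to 235, so (3,1) = 107.
Using row 2: 114 + 86 + ? → (2,1) = 342 − 200 = 142.
From row 3, 342 − (107 + 135) gives (3,2) = 100.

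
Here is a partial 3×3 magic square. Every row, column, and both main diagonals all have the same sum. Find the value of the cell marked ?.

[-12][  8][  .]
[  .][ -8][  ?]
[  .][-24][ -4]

0

Column 2 is complete and sums to -24; that is the magic constant.
Row 1 must total -24; the given cells sum to -4, so (1,3) = -20.
Using row 3: -24 + (-4) + ? → (3,1) = -24 − (-28) = 4.
Column 1 must total -24; the given cells sum to -8, so (2,1) = -16.
Using column 3: -20 + (-4) + ? → (2,3) = -24 − (-24) = 0.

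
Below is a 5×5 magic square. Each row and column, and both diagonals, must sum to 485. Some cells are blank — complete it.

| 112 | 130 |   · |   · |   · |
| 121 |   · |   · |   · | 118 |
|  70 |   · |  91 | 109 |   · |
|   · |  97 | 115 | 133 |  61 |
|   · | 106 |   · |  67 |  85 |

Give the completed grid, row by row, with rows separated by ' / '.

The remaining cell in row 4 is (4,1) = 485 − 406 = 79.
Column 1 needs 485; the known cells sum to 382, so (5,1) = 103.
Main diagonal: 112 + 91 + 133 + 85 + ? = 485, so (2,2) = 64.
Row 5 needs 485; the known cells sum to 361, so (5,3) = 124.
Using column 2: 130 + 64 + 97 + 106 + ? → (3,2) = 485 − 397 = 88.
The remaining cell in row 3 is (3,5) = 485 − 358 = 127.
Using column 5: 118 + 127 + 61 + 85 + ? → (1,5) = 485 − 391 = 94.
Using anti-diagonal: 94 + 91 + 97 + 103 + ? → (2,4) = 485 − 385 = 100.
The remaining cell in row 2 is (2,3) = 485 − 403 = 82.
Column 3: 82 + 91 + 115 + 124 + ? = 485, so (1,3) = 73.
Column 4 must total 485; the given cells sum to 409, so (1,4) = 76.

112 130 73 76 94 / 121 64 82 100 118 / 70 88 91 109 127 / 79 97 115 133 61 / 103 106 124 67 85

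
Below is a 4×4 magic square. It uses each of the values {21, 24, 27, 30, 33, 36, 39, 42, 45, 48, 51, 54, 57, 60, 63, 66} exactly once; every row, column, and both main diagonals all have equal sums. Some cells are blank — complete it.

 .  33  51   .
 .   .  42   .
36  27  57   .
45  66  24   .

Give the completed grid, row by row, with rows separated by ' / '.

The 16 entries sum to 696, so each line sums to 696/4 = 174.
The remaining cell in row 3 is (3,4) = 174 − 120 = 54.
From row 4, 174 − (45 + 66 + 24) gives (4,4) = 39.
Column 2 must total 174; the given cells sum to 126, so (2,2) = 48.
Main diagonal must total 174; the given cells sum to 144, so (1,1) = 30.
Anti-diagonal: 42 + 27 + 45 + ? = 174, so (1,4) = 60.
Column 1 must total 174; the given cells sum to 111, so (2,1) = 63.
Column 4 must total 174; the given cells sum to 153, so (2,4) = 21.

30 33 51 60 / 63 48 42 21 / 36 27 57 54 / 45 66 24 39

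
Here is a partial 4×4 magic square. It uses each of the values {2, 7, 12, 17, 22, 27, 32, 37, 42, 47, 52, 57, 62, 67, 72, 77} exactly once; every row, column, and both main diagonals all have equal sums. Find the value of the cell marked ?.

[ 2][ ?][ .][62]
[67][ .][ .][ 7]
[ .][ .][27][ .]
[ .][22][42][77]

The 16 entries sum to 632, so each line sums to 632/4 = 158.
Row 4: 22 + 42 + 77 + ? = 158, so (4,1) = 17.
Column 1 needs 158; the known cells sum to 86, so (3,1) = 72.
Column 4 needs 158; the known cells sum to 146, so (3,4) = 12.
Main diagonal: 2 + 27 + 77 + ? = 158, so (2,2) = 52.
Row 2 must total 158; the given cells sum to 126, so (2,3) = 32.
The remaining cell in row 3 is (3,2) = 158 − 111 = 47.
Column 2: 52 + 47 + 22 + ? = 158, so (1,2) = 37.

37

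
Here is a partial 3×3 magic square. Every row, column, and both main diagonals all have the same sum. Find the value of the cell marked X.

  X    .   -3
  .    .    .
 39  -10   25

11

Row 3 is complete and sums to 54; that is the magic constant.
The remaining cell in column 3 is (2,3) = 54 − 22 = 32.
Anti-diagonal: -3 + 39 + ? = 54, so (2,2) = 18.
Row 2 must total 54; the given cells sum to 50, so (2,1) = 4.
The remaining cell in column 1 is (1,1) = 54 − 43 = 11.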